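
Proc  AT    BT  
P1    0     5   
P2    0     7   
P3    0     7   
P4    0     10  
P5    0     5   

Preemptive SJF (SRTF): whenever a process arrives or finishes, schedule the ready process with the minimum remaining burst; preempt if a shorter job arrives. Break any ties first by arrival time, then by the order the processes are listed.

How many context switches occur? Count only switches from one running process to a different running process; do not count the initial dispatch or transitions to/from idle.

Schedule: | P1 0-5 | P5 5-10 | P2 10-17 | P3 17-24 | P4 24-34 |
Completion: P1=5  P2=17  P3=24  P4=34  P5=10
Turnaround (C−A): P1=5  P2=17  P3=24  P4=34  P5=10

4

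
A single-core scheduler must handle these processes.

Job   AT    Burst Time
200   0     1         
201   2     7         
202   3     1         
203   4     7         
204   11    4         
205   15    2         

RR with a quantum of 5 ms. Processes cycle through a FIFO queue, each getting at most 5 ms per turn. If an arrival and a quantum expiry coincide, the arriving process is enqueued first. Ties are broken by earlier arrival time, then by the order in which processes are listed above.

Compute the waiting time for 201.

6

Timeline: | 200 0-1 | idle 1-2 | 201 2-7 | 202 7-8 | 203 8-13 | 201 13-15 | 204 15-19 | 203 19-21 | 205 21-23 |
Completion: 200=1  201=15  202=8  203=21  204=19  205=23
Turnaround (C−A): 200=1  201=13  202=5  203=17  204=8  205=8
Waiting(201) = turnaround − burst = 13 − 7 = 6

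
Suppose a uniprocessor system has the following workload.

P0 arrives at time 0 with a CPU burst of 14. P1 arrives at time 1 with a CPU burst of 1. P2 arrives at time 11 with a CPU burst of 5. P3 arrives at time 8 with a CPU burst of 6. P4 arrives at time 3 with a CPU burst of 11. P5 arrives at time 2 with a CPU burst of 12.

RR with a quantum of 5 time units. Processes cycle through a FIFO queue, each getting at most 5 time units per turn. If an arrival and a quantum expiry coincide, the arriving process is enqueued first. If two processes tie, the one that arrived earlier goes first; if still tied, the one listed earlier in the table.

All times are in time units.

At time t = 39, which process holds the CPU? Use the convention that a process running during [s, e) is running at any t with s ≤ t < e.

Timeline: | P0 0-5 | P1 5-6 | P5 6-11 | P4 11-16 | P0 16-21 | P3 21-26 | P2 26-31 | P5 31-36 | P4 36-41 | P0 41-45 | P3 45-46 | P5 46-48 | P4 48-49 |
Completion: P0=45  P1=6  P2=31  P3=46  P4=49  P5=48

P4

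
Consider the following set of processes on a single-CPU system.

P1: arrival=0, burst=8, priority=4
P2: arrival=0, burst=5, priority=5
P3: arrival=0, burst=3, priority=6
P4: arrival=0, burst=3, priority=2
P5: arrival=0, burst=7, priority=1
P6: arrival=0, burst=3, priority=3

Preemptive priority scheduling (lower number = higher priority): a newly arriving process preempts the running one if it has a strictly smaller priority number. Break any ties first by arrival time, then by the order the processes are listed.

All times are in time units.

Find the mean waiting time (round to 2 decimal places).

12.83

Schedule: | P5 0-7 | P4 7-10 | P6 10-13 | P1 13-21 | P2 21-26 | P3 26-29 |
Completion: P1=21  P2=26  P3=29  P4=10  P5=7  P6=13
Turnaround (C−A): P1=21  P2=26  P3=29  P4=10  P5=7  P6=13
Waiting times: P1=13, P2=21, P3=26, P4=7, P5=0, P6=10
Average waiting = (13+21+26+7+0+10) / 6 = 77/6 = 12.83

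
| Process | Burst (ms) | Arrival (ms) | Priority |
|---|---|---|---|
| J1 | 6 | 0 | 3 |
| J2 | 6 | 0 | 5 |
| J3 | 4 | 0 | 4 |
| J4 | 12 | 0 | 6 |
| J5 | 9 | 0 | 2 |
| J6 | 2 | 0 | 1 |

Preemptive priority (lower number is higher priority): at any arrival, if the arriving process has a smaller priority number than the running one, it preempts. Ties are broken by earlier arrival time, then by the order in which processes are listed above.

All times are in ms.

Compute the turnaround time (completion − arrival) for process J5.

11

Schedule: | J6 0-2 | J5 2-11 | J1 11-17 | J3 17-21 | J2 21-27 | J4 27-39 |
Completion: J1=17  J2=27  J3=21  J4=39  J5=11  J6=2
Turnaround (C−A): J1=17  J2=27  J3=21  J4=39  J5=11  J6=2
Turnaround(J5) = completion − arrival = 11 − 0 = 11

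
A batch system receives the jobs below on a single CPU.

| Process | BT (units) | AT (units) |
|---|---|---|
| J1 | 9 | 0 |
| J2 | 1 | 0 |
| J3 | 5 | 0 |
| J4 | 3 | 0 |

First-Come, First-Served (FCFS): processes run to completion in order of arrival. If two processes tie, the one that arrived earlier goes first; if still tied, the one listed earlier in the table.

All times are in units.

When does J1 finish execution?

9

Gantt: | J1 0-9 | J2 9-10 | J3 10-15 | J4 15-18 |
Completion: J1=9  J2=10  J3=15  J4=18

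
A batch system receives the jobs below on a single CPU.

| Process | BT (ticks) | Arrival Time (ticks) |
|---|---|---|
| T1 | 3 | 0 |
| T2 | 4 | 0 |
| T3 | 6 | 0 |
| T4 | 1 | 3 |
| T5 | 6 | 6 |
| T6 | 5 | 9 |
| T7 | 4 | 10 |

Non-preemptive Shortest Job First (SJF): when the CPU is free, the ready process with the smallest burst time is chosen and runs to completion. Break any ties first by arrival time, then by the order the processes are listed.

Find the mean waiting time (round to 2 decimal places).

6.00

Gantt: | T1 0-3 | T4 3-4 | T2 4-8 | T3 8-14 | T7 14-18 | T6 18-23 | T5 23-29 |
Completion: T1=3  T2=8  T3=14  T4=4  T5=29  T6=23  T7=18
Waiting times: T1=0, T2=4, T3=8, T4=0, T5=17, T6=9, T7=4
Average waiting = (0+4+8+0+17+9+4) / 7 = 42/7 = 6.00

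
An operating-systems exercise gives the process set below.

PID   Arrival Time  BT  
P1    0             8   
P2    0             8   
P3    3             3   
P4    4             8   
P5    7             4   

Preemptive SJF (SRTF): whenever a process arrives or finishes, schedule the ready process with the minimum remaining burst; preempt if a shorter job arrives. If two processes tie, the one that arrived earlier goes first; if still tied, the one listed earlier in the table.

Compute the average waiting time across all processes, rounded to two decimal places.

Timeline: | P1 0-3 | P3 3-6 | P1 6-11 | P5 11-15 | P2 15-23 | P4 23-31 |
Completion: P1=11  P2=23  P3=6  P4=31  P5=15
Turnaround (C−A): P1=11  P2=23  P3=3  P4=27  P5=8
Waiting times: P1=3, P2=15, P3=0, P4=19, P5=4
Average waiting = (3+15+0+19+4) / 5 = 41/5 = 8.20

8.20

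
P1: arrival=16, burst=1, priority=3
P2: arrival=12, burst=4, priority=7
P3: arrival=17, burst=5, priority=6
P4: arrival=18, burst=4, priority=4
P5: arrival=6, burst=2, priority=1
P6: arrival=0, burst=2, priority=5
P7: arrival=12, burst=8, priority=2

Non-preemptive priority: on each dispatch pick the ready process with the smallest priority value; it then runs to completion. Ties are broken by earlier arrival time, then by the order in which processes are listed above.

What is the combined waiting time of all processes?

Timeline: | P6 0-2 | idle 2-6 | P5 6-8 | idle 8-12 | P7 12-20 | P1 20-21 | P4 21-25 | P3 25-30 | P2 30-34 |
Completion: P1=21  P2=34  P3=30  P4=25  P5=8  P6=2  P7=20
Turnaround (C−A): P1=5  P2=22  P3=13  P4=7  P5=2  P6=2  P7=8
Waiting = turnaround − burst: P1=4, P2=18, P3=8, P4=3, P5=0, P6=0, P7=0
Total waiting = 4 + 18 + 8 + 3 + 0 + 0 + 0 = 33

33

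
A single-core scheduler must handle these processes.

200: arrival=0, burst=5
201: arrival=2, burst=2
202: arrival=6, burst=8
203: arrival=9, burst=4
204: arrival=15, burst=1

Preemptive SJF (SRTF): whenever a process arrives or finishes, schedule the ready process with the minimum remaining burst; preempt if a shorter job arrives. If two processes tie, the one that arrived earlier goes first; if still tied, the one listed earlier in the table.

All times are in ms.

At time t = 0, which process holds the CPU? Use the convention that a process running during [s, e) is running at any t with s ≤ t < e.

Timeline: | 200 0-2 | 201 2-4 | 200 4-7 | 202 7-9 | 203 9-13 | 202 13-15 | 204 15-16 | 202 16-20 |
Completion: 200=7  201=4  202=20  203=13  204=16
Turnaround (C−A): 200=7  201=2  202=14  203=4  204=1

200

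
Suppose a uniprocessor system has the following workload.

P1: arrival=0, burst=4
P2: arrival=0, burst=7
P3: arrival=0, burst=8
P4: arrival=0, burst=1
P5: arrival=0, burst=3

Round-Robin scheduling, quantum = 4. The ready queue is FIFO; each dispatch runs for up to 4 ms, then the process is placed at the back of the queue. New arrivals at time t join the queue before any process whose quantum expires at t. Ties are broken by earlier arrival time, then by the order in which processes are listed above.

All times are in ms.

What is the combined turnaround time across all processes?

75

Timeline: | P1 0-4 | P2 4-8 | P3 8-12 | P4 12-13 | P5 13-16 | P2 16-19 | P3 19-23 |
Completion: P1=4  P2=19  P3=23  P4=13  P5=16
Turnaround (C−A): P1=4  P2=19  P3=23  P4=13  P5=16
Turnaround = completion − arrival: P1=4, P2=19, P3=23, P4=13, P5=16
Total turnaround = 4 + 19 + 23 + 13 + 16 = 75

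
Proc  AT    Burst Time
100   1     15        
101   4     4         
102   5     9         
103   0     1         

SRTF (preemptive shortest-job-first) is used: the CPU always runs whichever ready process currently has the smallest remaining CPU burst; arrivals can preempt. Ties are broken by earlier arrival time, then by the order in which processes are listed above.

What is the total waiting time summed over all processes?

16

Schedule: | 103 0-1 | 100 1-4 | 101 4-8 | 102 8-17 | 100 17-29 |
Completion: 100=29  101=8  102=17  103=1
Turnaround (C−A): 100=28  101=4  102=12  103=1
Waiting = turnaround − burst: 100=13, 101=0, 102=3, 103=0
Total waiting = 13 + 0 + 3 + 0 = 16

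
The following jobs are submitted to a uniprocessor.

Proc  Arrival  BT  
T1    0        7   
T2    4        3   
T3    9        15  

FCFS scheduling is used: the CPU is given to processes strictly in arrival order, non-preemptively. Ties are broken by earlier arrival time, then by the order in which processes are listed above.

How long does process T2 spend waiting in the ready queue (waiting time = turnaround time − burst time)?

3

Schedule: | T1 0-7 | T2 7-10 | T3 10-25 |
Completion: T1=7  T2=10  T3=25
Turnaround (C−A): T1=7  T2=6  T3=16
Waiting(T2) = turnaround − burst = 6 − 3 = 3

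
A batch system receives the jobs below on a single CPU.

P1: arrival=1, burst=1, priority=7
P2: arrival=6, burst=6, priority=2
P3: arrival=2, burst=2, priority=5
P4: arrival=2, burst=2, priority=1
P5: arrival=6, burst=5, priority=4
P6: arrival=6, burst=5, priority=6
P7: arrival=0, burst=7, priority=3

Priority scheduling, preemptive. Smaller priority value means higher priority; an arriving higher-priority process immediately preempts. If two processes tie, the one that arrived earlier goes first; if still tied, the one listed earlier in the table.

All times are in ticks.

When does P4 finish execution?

4

Schedule: | P7 0-2 | P4 2-4 | P7 4-6 | P2 6-12 | P7 12-15 | P5 15-20 | P3 20-22 | P6 22-27 | P1 27-28 |
Completion: P1=28  P2=12  P3=22  P4=4  P5=20  P6=27  P7=15
Turnaround (C−A): P1=27  P2=6  P3=20  P4=2  P5=14  P6=21  P7=15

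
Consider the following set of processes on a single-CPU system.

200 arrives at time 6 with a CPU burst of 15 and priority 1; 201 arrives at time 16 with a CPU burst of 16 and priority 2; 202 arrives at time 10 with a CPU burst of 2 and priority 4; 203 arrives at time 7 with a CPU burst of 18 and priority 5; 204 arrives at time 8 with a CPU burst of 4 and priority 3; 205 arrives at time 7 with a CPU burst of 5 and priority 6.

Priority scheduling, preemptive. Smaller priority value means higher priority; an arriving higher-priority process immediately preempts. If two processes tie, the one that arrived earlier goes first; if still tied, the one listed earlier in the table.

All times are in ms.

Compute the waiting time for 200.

Timeline: | idle 0-6 | 200 6-21 | 201 21-37 | 204 37-41 | 202 41-43 | 203 43-61 | 205 61-66 |
Completion: 200=21  201=37  202=43  203=61  204=41  205=66
Waiting(200) = turnaround − burst = 15 − 15 = 0

0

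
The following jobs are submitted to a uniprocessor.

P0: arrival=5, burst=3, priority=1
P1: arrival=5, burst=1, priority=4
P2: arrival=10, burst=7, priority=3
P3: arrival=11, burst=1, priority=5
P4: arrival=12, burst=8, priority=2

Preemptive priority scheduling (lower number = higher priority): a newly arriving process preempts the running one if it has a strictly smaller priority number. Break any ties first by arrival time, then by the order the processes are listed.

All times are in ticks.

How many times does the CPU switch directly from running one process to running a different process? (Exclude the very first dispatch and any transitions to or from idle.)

4

Gantt: | idle 0-5 | P0 5-8 | P1 8-9 | idle 9-10 | P2 10-12 | P4 12-20 | P2 20-25 | P3 25-26 |
Completion: P0=8  P1=9  P2=25  P3=26  P4=20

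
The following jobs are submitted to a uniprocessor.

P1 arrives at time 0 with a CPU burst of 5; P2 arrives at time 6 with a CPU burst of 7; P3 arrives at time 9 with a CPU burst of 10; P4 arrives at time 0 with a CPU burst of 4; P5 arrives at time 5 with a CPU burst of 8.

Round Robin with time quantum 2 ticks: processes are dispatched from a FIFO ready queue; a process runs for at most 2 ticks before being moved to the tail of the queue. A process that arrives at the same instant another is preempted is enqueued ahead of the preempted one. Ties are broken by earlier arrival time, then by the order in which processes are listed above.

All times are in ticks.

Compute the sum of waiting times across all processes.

60

Timeline: | P1 0-2 | P4 2-4 | P1 4-6 | P4 6-8 | P5 8-10 | P2 10-12 | P1 12-13 | P3 13-15 | P5 15-17 | P2 17-19 | P3 19-21 | P5 21-23 | P2 23-25 | P3 25-27 | P5 27-29 | P2 29-30 | P3 30-34 |
Completion: P1=13  P2=30  P3=34  P4=8  P5=29
Waiting = turnaround − burst: P1=8, P2=17, P3=15, P4=4, P5=16
Total waiting = 8 + 17 + 15 + 4 + 16 = 60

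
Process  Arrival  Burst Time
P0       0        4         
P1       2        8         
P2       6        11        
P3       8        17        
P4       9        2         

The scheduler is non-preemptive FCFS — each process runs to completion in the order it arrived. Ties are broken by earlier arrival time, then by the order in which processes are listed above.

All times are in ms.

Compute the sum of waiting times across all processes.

54

Timeline: | P0 0-4 | P1 4-12 | P2 12-23 | P3 23-40 | P4 40-42 |
Completion: P0=4  P1=12  P2=23  P3=40  P4=42
Waiting = turnaround − burst: P0=0, P1=2, P2=6, P3=15, P4=31
Total waiting = 0 + 2 + 6 + 15 + 31 = 54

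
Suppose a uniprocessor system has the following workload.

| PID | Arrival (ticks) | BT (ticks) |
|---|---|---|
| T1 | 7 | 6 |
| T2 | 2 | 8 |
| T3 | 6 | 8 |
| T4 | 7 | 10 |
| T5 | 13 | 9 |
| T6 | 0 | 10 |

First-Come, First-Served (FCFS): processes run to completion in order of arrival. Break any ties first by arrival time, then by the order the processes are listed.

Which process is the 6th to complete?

Timeline: | T6 0-10 | T2 10-18 | T3 18-26 | T1 26-32 | T4 32-42 | T5 42-51 |
Completion: T1=32  T2=18  T3=26  T4=42  T5=51  T6=10
Turnaround (C−A): T1=25  T2=16  T3=20  T4=35  T5=38  T6=10
Finish order: T6 → T2 → T3 → T1 → T4 → T5

T5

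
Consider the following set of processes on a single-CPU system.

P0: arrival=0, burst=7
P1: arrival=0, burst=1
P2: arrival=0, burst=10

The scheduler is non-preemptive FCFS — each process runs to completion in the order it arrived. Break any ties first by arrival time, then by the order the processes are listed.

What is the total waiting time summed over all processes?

Timeline: | P0 0-7 | P1 7-8 | P2 8-18 |
Completion: P0=7  P1=8  P2=18
Turnaround (C−A): P0=7  P1=8  P2=18
Waiting = turnaround − burst: P0=0, P1=7, P2=8
Total waiting = 0 + 7 + 8 = 15

15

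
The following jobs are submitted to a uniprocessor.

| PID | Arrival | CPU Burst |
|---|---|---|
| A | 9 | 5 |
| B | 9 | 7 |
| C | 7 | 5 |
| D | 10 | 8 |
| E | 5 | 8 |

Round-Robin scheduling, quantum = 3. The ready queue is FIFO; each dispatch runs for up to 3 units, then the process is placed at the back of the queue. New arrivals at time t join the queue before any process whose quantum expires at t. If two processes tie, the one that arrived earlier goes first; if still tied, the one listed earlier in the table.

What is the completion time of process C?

Gantt: | idle 0-5 | E 5-8 | C 8-11 | E 11-14 | A 14-17 | B 17-20 | D 20-23 | C 23-25 | E 25-27 | A 27-29 | B 29-32 | D 32-35 | B 35-36 | D 36-38 |
Completion: A=29  B=36  C=25  D=38  E=27
Turnaround (C−A): A=20  B=27  C=18  D=28  E=22

25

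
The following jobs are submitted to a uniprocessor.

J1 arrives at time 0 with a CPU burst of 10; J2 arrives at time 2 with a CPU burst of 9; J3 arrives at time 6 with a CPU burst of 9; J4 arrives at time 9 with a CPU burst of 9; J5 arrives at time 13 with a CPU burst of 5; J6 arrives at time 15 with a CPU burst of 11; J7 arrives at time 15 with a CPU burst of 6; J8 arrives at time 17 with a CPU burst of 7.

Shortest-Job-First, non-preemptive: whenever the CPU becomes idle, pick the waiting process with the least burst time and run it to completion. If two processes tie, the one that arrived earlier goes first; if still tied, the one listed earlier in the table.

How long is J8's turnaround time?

20

Timeline: | J1 0-10 | J2 10-19 | J5 19-24 | J7 24-30 | J8 30-37 | J3 37-46 | J4 46-55 | J6 55-66 |
Completion: J1=10  J2=19  J3=46  J4=55  J5=24  J6=66  J7=30  J8=37
Turnaround (C−A): J1=10  J2=17  J3=40  J4=46  J5=11  J6=51  J7=15  J8=20
Turnaround(J8) = completion − arrival = 37 − 17 = 20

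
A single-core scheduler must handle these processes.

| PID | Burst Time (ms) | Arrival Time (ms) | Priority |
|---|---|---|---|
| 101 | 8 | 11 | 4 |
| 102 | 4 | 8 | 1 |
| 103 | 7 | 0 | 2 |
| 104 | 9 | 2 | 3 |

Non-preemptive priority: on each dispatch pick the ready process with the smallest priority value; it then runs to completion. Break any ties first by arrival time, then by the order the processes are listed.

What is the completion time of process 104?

Schedule: | 103 0-7 | 104 7-16 | 102 16-20 | 101 20-28 |
Completion: 101=28  102=20  103=7  104=16

16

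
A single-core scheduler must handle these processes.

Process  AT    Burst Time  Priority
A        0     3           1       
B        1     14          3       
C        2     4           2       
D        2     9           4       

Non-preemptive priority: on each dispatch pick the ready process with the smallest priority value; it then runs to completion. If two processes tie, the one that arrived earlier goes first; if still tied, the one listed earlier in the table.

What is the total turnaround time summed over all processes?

56

Schedule: | A 0-3 | C 3-7 | B 7-21 | D 21-30 |
Completion: A=3  B=21  C=7  D=30
Turnaround = completion − arrival: A=3, B=20, C=5, D=28
Total turnaround = 3 + 20 + 5 + 28 = 56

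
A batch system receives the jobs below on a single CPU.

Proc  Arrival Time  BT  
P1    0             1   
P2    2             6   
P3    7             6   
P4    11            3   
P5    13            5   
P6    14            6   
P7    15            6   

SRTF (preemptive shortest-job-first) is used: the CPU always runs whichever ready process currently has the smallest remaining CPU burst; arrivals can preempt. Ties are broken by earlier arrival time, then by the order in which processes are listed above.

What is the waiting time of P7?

13

Timeline: | P1 0-1 | idle 1-2 | P2 2-8 | P3 8-14 | P4 14-17 | P5 17-22 | P6 22-28 | P7 28-34 |
Completion: P1=1  P2=8  P3=14  P4=17  P5=22  P6=28  P7=34
Turnaround (C−A): P1=1  P2=6  P3=7  P4=6  P5=9  P6=14  P7=19
Waiting(P7) = turnaround − burst = 19 − 6 = 13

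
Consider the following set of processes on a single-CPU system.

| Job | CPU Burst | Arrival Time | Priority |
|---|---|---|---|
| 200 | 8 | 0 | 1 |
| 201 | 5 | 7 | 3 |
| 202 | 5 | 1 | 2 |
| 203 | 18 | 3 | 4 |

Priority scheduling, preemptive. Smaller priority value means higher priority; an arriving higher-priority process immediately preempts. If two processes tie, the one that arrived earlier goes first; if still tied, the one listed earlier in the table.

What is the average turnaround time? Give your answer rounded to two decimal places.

16.00

Gantt: | 200 0-8 | 202 8-13 | 201 13-18 | 203 18-36 |
Completion: 200=8  201=18  202=13  203=36
Turnaround (C−A): 200=8  201=11  202=12  203=33
Turnaround times: 200=8, 201=11, 202=12, 203=33
Average turnaround = (8+11+12+33) / 4 = 64/4 = 16.00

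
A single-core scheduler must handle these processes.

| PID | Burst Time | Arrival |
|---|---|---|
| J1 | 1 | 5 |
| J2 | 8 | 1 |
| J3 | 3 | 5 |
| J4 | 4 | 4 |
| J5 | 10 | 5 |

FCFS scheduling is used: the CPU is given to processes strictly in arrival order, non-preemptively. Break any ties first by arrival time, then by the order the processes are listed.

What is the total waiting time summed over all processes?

34

Timeline: | idle 0-1 | J2 1-9 | J4 9-13 | J1 13-14 | J3 14-17 | J5 17-27 |
Completion: J1=14  J2=9  J3=17  J4=13  J5=27
Turnaround (C−A): J1=9  J2=8  J3=12  J4=9  J5=22
Waiting = turnaround − burst: J1=8, J2=0, J3=9, J4=5, J5=12
Total waiting = 8 + 0 + 9 + 5 + 12 = 34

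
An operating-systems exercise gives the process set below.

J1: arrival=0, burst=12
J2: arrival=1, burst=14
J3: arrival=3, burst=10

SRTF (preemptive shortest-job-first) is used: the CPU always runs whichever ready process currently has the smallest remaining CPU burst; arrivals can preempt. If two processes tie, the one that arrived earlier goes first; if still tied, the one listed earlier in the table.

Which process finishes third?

J2

Schedule: | J1 0-12 | J3 12-22 | J2 22-36 |
Completion: J1=12  J2=36  J3=22
Turnaround (C−A): J1=12  J2=35  J3=19
Finish order: J1 → J3 → J2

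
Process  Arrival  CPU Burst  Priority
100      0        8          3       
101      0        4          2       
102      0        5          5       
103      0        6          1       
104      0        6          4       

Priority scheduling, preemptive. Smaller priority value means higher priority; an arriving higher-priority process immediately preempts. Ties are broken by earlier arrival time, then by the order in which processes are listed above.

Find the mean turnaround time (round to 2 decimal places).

17.40

Timeline: | 103 0-6 | 101 6-10 | 100 10-18 | 104 18-24 | 102 24-29 |
Completion: 100=18  101=10  102=29  103=6  104=24
Turnaround (C−A): 100=18  101=10  102=29  103=6  104=24
Turnaround times: 100=18, 101=10, 102=29, 103=6, 104=24
Average turnaround = (18+10+29+6+24) / 5 = 87/5 = 17.40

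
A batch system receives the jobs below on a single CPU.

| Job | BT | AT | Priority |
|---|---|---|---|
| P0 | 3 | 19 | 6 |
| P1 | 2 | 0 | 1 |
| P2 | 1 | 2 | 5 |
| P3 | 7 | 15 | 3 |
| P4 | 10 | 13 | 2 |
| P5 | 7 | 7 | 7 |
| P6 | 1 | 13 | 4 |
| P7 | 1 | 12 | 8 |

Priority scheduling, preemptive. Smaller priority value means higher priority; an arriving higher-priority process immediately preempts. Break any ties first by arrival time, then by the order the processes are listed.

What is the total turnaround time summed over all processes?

Schedule: | P1 0-2 | P2 2-3 | idle 3-7 | P5 7-13 | P4 13-23 | P3 23-30 | P6 30-31 | P0 31-34 | P5 34-35 | P7 35-36 |
Completion: P0=34  P1=2  P2=3  P3=30  P4=23  P5=35  P6=31  P7=36
Turnaround (C−A): P0=15  P1=2  P2=1  P3=15  P4=10  P5=28  P6=18  P7=24
Turnaround = completion − arrival: P0=15, P1=2, P2=1, P3=15, P4=10, P5=28, P6=18, P7=24
Total turnaround = 15 + 2 + 1 + 15 + 10 + 28 + 18 + 24 = 113

113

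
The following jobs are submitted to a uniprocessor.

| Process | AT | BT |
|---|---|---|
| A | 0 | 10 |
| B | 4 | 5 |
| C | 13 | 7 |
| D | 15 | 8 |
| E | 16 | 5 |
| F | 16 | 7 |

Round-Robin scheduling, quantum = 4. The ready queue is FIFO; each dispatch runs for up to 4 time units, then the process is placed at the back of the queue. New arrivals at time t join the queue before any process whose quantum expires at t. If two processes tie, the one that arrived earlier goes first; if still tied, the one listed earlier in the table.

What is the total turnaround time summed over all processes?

117

Gantt: | A 0-4 | B 4-8 | A 8-12 | B 12-13 | A 13-15 | C 15-19 | D 19-23 | E 23-27 | F 27-31 | C 31-34 | D 34-38 | E 38-39 | F 39-42 |
Completion: A=15  B=13  C=34  D=38  E=39  F=42
Turnaround = completion − arrival: A=15, B=9, C=21, D=23, E=23, F=26
Total turnaround = 15 + 9 + 21 + 23 + 23 + 26 = 117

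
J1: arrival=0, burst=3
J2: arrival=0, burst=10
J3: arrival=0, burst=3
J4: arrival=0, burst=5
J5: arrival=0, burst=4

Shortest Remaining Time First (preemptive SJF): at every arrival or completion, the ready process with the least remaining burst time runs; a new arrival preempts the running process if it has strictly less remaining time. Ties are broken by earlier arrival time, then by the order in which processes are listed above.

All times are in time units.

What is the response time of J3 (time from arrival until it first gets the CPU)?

Timeline: | J1 0-3 | J3 3-6 | J5 6-10 | J4 10-15 | J2 15-25 |
Completion: J1=3  J2=25  J3=6  J4=15  J5=10
Turnaround (C−A): J1=3  J2=25  J3=6  J4=15  J5=10
Response(J3) = first start − arrival = 3 − 0 = 3

3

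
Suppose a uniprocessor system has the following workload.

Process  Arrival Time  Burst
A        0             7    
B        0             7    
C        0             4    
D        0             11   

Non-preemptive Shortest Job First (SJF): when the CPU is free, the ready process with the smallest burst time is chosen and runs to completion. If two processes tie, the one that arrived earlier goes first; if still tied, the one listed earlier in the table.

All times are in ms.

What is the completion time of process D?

Schedule: | C 0-4 | A 4-11 | B 11-18 | D 18-29 |
Completion: A=11  B=18  C=4  D=29
Turnaround (C−A): A=11  B=18  C=4  D=29

29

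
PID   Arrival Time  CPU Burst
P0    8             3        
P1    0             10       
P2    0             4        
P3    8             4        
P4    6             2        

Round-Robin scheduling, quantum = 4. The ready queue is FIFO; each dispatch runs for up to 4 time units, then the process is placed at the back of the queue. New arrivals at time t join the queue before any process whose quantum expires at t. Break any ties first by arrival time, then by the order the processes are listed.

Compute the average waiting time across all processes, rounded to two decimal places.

7.60

Timeline: | P1 0-4 | P2 4-8 | P1 8-12 | P4 12-14 | P0 14-17 | P3 17-21 | P1 21-23 |
Completion: P0=17  P1=23  P2=8  P3=21  P4=14
Turnaround (C−A): P0=9  P1=23  P2=8  P3=13  P4=8
Waiting times: P0=6, P1=13, P2=4, P3=9, P4=6
Average waiting = (6+13+4+9+6) / 5 = 38/5 = 7.60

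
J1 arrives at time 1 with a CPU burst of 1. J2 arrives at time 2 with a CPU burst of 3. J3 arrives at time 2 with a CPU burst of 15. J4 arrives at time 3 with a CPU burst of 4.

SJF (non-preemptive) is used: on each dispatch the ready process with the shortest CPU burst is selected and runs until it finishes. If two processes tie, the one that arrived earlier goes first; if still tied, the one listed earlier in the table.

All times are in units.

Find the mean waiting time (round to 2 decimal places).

2.25

Schedule: | idle 0-1 | J1 1-2 | J2 2-5 | J4 5-9 | J3 9-24 |
Completion: J1=2  J2=5  J3=24  J4=9
Waiting times: J1=0, J2=0, J3=7, J4=2
Average waiting = (0+0+7+2) / 4 = 9/4 = 2.25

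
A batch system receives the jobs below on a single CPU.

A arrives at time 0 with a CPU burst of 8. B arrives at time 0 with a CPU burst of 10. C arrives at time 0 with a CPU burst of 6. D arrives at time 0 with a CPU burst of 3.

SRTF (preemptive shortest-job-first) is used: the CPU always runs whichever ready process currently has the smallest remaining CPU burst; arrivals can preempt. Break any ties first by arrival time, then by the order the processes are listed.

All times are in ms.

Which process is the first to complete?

Schedule: | D 0-3 | C 3-9 | A 9-17 | B 17-27 |
Completion: A=17  B=27  C=9  D=3
Turnaround (C−A): A=17  B=27  C=9  D=3
Finish order: D → C → A → B

D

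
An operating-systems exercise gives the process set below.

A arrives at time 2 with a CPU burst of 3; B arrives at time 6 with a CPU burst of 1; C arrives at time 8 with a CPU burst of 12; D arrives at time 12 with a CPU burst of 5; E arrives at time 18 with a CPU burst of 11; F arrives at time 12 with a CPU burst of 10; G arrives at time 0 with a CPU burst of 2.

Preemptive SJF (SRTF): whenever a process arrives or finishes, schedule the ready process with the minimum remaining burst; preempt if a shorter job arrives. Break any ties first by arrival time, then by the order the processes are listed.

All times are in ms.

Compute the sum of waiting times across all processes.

Schedule: | G 0-2 | A 2-5 | idle 5-6 | B 6-7 | idle 7-8 | C 8-12 | D 12-17 | C 17-25 | F 25-35 | E 35-46 |
Completion: A=5  B=7  C=25  D=17  E=46  F=35  G=2
Turnaround (C−A): A=3  B=1  C=17  D=5  E=28  F=23  G=2
Waiting = turnaround − burst: A=0, B=0, C=5, D=0, E=17, F=13, G=0
Total waiting = 0 + 0 + 5 + 0 + 17 + 13 + 0 = 35

35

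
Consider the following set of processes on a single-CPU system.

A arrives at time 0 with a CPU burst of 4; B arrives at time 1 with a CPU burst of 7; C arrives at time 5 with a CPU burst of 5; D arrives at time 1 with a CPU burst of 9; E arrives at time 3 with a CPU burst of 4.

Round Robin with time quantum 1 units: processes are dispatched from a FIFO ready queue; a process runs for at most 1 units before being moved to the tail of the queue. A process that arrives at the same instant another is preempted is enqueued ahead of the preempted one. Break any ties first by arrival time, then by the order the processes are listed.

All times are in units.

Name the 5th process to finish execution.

Gantt: | A 0-1 | B 1-2 | D 2-3 | A 3-4 | B 4-5 | E 5-6 | D 6-7 | A 7-8 | C 8-9 | B 9-10 | E 10-11 | D 11-12 | A 12-13 | C 13-14 | B 14-15 | E 15-16 | D 16-17 | C 17-18 | B 18-19 | E 19-20 | D 20-21 | C 21-22 | B 22-23 | D 23-24 | C 24-25 | B 25-26 | D 26-29 |
Completion: A=13  B=26  C=25  D=29  E=20
Turnaround (C−A): A=13  B=25  C=20  D=28  E=17
Finish order: A → E → C → B → D

D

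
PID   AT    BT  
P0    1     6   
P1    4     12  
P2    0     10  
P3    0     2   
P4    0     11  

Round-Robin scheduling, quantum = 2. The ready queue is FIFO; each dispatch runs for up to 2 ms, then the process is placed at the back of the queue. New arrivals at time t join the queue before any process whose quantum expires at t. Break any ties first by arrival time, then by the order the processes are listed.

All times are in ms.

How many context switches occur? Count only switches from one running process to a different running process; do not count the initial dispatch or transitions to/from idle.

20

Timeline: | P2 0-2 | P3 2-4 | P4 4-6 | P0 6-8 | P2 8-10 | P1 10-12 | P4 12-14 | P0 14-16 | P2 16-18 | P1 18-20 | P4 20-22 | P0 22-24 | P2 24-26 | P1 26-28 | P4 28-30 | P2 30-32 | P1 32-34 | P4 34-36 | P1 36-38 | P4 38-39 | P1 39-41 |
Completion: P0=24  P1=41  P2=32  P3=4  P4=39
Turnaround (C−A): P0=23  P1=37  P2=32  P3=4  P4=39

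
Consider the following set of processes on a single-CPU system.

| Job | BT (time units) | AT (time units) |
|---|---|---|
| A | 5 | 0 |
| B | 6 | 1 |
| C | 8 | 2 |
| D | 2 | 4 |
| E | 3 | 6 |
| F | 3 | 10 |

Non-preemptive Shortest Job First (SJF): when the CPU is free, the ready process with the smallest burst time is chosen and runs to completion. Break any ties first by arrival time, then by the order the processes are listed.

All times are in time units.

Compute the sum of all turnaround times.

Schedule: | A 0-5 | D 5-7 | E 7-10 | F 10-13 | B 13-19 | C 19-27 |
Completion: A=5  B=19  C=27  D=7  E=10  F=13
Turnaround (C−A): A=5  B=18  C=25  D=3  E=4  F=3
Turnaround = completion − arrival: A=5, B=18, C=25, D=3, E=4, F=3
Total turnaround = 5 + 18 + 25 + 3 + 4 + 3 = 58

58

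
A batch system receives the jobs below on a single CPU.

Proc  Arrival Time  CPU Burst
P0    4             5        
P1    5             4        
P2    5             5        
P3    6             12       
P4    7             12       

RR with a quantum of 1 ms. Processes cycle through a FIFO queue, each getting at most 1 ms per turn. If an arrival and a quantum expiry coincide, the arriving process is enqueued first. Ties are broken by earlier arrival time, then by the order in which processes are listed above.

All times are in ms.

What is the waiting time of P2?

16

Schedule: | idle 0-4 | P0 4-5 | P1 5-6 | P2 6-7 | P0 7-8 | P3 8-9 | P1 9-10 | P4 10-11 | P2 11-12 | P0 12-13 | P3 13-14 | P1 14-15 | P4 15-16 | P2 16-17 | P0 17-18 | P3 18-19 | P1 19-20 | P4 20-21 | P2 21-22 | P0 22-23 | P3 23-24 | P4 24-25 | P2 25-26 | P3 26-27 | P4 27-28 | P3 28-29 | P4 29-30 | P3 30-31 | P4 31-32 | P3 32-33 | P4 33-34 | P3 34-35 | P4 35-36 | P3 36-37 | P4 37-38 | P3 38-39 | P4 39-40 | P3 40-41 | P4 41-42 |
Completion: P0=23  P1=20  P2=26  P3=41  P4=42
Turnaround (C−A): P0=19  P1=15  P2=21  P3=35  P4=35
Waiting(P2) = turnaround − burst = 21 − 5 = 16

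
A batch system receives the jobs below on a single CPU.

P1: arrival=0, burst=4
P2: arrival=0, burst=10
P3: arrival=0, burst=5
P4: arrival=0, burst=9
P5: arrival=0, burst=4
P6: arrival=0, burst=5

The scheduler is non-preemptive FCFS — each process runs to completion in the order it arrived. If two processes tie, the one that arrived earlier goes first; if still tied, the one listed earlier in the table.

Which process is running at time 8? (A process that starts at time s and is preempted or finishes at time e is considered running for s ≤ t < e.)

Schedule: | P1 0-4 | P2 4-14 | P3 14-19 | P4 19-28 | P5 28-32 | P6 32-37 |
Completion: P1=4  P2=14  P3=19  P4=28  P5=32  P6=37
Turnaround (C−A): P1=4  P2=14  P3=19  P4=28  P5=32  P6=37

P2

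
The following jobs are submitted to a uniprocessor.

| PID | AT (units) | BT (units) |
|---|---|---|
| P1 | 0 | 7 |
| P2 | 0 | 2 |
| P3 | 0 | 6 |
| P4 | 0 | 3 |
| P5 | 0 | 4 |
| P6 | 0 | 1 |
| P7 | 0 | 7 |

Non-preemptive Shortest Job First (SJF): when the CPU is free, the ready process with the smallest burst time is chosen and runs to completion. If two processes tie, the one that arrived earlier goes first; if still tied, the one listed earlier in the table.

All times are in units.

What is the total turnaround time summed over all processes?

Schedule: | P6 0-1 | P2 1-3 | P4 3-6 | P5 6-10 | P3 10-16 | P1 16-23 | P7 23-30 |
Completion: P1=23  P2=3  P3=16  P4=6  P5=10  P6=1  P7=30
Turnaround = completion − arrival: P1=23, P2=3, P3=16, P4=6, P5=10, P6=1, P7=30
Total turnaround = 23 + 3 + 16 + 6 + 10 + 1 + 30 = 89

89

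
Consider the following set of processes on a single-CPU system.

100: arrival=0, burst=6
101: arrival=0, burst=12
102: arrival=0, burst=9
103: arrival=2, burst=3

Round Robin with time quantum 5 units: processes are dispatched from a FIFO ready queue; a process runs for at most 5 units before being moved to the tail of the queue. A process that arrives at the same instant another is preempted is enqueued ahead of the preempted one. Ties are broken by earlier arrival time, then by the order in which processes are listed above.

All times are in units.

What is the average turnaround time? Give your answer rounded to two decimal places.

23.25

Timeline: | 100 0-5 | 101 5-10 | 102 10-15 | 103 15-18 | 100 18-19 | 101 19-24 | 102 24-28 | 101 28-30 |
Completion: 100=19  101=30  102=28  103=18
Turnaround (C−A): 100=19  101=30  102=28  103=16
Turnaround times: 100=19, 101=30, 102=28, 103=16
Average turnaround = (19+30+28+16) / 4 = 93/4 = 23.25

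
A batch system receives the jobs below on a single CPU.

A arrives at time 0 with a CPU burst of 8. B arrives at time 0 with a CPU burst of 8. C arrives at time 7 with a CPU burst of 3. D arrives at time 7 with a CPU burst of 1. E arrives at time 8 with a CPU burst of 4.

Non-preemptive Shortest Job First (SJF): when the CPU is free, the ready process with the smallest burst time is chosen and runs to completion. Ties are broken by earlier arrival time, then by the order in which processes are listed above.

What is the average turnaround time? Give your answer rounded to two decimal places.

9.40

Schedule: | A 0-8 | D 8-9 | C 9-12 | E 12-16 | B 16-24 |
Completion: A=8  B=24  C=12  D=9  E=16
Turnaround times: A=8, B=24, C=5, D=2, E=8
Average turnaround = (8+24+5+2+8) / 5 = 47/5 = 9.40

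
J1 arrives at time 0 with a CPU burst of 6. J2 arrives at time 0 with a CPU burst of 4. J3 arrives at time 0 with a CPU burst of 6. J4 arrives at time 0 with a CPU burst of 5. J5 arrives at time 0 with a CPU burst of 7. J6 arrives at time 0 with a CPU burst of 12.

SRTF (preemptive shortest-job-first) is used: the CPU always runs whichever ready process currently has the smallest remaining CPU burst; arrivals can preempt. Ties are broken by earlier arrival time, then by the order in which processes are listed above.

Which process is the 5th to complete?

Schedule: | J2 0-4 | J4 4-9 | J1 9-15 | J3 15-21 | J5 21-28 | J6 28-40 |
Completion: J1=15  J2=4  J3=21  J4=9  J5=28  J6=40
Turnaround (C−A): J1=15  J2=4  J3=21  J4=9  J5=28  J6=40
Finish order: J2 → J4 → J1 → J3 → J5 → J6

J5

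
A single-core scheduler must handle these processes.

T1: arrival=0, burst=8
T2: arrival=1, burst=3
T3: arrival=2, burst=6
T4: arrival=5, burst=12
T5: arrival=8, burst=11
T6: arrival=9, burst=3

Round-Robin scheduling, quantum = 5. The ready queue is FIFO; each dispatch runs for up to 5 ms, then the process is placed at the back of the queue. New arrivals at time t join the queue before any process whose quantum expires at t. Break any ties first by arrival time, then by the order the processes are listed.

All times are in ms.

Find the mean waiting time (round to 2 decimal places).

17.50

Gantt: | T1 0-5 | T2 5-8 | T3 8-13 | T4 13-18 | T1 18-21 | T5 21-26 | T6 26-29 | T3 29-30 | T4 30-35 | T5 35-40 | T4 40-42 | T5 42-43 |
Completion: T1=21  T2=8  T3=30  T4=42  T5=43  T6=29
Waiting times: T1=13, T2=4, T3=22, T4=25, T5=24, T6=17
Average waiting = (13+4+22+25+24+17) / 6 = 105/6 = 17.50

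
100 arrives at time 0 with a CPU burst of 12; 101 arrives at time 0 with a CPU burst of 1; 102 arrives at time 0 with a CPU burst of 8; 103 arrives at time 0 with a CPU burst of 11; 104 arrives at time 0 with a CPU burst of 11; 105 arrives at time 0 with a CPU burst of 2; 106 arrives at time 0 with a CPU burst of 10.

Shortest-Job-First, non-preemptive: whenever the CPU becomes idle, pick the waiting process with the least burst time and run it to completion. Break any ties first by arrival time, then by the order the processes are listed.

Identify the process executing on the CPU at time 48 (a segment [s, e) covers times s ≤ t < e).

Schedule: | 101 0-1 | 105 1-3 | 102 3-11 | 106 11-21 | 103 21-32 | 104 32-43 | 100 43-55 |
Completion: 100=55  101=1  102=11  103=32  104=43  105=3  106=21
Turnaround (C−A): 100=55  101=1  102=11  103=32  104=43  105=3  106=21

100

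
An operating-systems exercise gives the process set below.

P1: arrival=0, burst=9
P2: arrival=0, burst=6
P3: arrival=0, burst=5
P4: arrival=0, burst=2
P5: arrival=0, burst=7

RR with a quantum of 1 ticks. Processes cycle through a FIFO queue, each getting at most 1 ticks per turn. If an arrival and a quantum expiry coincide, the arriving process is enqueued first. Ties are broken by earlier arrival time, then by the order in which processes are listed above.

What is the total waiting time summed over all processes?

81

Gantt: | P1 0-1 | P2 1-2 | P3 2-3 | P4 3-4 | P5 4-5 | P1 5-6 | P2 6-7 | P3 7-8 | P4 8-9 | P5 9-10 | P1 10-11 | P2 11-12 | P3 12-13 | P5 13-14 | P1 14-15 | P2 15-16 | P3 16-17 | P5 17-18 | P1 18-19 | P2 19-20 | P3 20-21 | P5 21-22 | P1 22-23 | P2 23-24 | P5 24-25 | P1 25-26 | P5 26-27 | P1 27-29 |
Completion: P1=29  P2=24  P3=21  P4=9  P5=27
Waiting = turnaround − burst: P1=20, P2=18, P3=16, P4=7, P5=20
Total waiting = 20 + 18 + 16 + 7 + 20 = 81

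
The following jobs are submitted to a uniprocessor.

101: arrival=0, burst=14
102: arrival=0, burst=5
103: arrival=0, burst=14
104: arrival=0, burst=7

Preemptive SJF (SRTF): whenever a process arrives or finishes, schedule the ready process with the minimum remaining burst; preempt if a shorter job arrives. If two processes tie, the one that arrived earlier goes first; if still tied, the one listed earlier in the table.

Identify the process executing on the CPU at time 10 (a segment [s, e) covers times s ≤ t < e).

104

Timeline: | 102 0-5 | 104 5-12 | 101 12-26 | 103 26-40 |
Completion: 101=26  102=5  103=40  104=12
Turnaround (C−A): 101=26  102=5  103=40  104=12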